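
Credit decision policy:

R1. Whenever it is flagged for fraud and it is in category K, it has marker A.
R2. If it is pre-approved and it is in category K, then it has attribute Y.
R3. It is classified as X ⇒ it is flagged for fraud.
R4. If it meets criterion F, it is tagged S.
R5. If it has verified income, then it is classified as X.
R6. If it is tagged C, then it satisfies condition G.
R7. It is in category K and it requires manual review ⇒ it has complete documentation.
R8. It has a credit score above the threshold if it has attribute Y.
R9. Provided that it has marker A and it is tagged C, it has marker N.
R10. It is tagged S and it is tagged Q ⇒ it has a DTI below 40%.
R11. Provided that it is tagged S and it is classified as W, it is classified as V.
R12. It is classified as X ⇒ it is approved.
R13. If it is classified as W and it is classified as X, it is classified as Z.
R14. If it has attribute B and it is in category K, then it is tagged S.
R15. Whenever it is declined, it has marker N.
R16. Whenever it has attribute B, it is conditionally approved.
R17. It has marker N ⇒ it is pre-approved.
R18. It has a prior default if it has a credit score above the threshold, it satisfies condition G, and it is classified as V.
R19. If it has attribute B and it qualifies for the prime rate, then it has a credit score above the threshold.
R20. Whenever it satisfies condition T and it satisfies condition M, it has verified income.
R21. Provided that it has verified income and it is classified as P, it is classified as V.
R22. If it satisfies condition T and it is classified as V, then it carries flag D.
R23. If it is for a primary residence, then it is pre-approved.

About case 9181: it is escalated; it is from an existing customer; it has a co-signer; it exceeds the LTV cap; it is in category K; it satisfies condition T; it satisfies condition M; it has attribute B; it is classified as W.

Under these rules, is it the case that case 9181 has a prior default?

No

Forward chaining from the given facts derives: is tagged S, is conditionally approved, has verified income, is classified as X, is classified as V, is approved, is classified as Z, carries flag D, is flagged for fraud, has marker A.
The only rule concluding "it has a prior default" is R18, which needs "it has a credit score above the threshold"; that is never established.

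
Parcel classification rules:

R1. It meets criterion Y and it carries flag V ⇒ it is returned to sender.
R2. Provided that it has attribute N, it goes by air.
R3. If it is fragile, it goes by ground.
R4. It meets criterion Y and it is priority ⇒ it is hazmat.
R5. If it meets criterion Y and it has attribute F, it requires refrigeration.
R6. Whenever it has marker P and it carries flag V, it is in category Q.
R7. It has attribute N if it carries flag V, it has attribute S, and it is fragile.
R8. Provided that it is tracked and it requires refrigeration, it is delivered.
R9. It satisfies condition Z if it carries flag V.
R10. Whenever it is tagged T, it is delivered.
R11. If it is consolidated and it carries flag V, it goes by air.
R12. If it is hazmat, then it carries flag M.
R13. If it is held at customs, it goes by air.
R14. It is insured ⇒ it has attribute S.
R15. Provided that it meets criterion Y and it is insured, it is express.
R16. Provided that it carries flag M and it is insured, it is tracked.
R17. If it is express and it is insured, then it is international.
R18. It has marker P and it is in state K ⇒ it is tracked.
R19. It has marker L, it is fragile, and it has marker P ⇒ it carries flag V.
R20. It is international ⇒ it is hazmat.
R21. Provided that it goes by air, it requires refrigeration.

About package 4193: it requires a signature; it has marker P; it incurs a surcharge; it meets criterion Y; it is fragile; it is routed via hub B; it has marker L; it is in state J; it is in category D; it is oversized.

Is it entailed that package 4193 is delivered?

No

Forward chaining from the given facts derives: goes by ground, carries flag V, is returned to sender, is in category Q, satisfies condition Z.
Rules concluding "it is delivered": R8 needs "it is tracked"; R10 needs "it is tagged T" — none of these are established.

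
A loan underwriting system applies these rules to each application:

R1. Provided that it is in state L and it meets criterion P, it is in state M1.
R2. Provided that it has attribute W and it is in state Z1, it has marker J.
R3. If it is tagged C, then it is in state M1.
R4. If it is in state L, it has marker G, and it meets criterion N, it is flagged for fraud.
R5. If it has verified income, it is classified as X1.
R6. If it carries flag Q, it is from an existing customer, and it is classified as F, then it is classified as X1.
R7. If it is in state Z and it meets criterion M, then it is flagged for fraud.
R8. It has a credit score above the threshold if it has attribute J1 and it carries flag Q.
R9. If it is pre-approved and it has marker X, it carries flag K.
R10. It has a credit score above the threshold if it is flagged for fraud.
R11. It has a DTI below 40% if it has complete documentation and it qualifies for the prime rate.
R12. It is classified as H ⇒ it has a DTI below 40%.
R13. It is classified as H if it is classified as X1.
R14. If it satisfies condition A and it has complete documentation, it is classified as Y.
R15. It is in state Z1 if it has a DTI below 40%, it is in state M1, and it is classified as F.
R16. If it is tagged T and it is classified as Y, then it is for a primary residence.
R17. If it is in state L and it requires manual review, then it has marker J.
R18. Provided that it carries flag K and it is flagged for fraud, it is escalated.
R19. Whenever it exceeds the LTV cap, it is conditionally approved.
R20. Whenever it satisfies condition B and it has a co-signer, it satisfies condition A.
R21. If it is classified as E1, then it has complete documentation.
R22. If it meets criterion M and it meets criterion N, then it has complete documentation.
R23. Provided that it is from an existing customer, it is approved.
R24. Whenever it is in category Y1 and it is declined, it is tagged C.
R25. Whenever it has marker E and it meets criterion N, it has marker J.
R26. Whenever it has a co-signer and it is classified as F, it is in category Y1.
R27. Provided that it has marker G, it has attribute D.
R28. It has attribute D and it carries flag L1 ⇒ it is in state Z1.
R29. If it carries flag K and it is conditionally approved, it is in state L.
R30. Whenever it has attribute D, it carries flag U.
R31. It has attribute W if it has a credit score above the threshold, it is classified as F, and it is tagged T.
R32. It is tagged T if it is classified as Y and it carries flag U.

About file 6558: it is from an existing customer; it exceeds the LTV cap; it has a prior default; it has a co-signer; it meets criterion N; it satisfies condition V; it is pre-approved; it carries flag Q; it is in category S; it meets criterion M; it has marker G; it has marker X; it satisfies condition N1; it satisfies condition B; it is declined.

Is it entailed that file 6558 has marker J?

Forward chaining from the given facts derives: carries flag K, is conditionally approved, satisfies condition A, has complete documentation, is approved, has attribute D, is in state L, carries flag U, is flagged for fraud, has a credit score above the threshold, is classified as Y, is escalated, is tagged T, is for a primary residence.
Rules concluding "it has marker J": R2 needs "it has attribute W"; R17 needs "it requires manual review"; R25 needs "it has marker E" — none of these are established.

No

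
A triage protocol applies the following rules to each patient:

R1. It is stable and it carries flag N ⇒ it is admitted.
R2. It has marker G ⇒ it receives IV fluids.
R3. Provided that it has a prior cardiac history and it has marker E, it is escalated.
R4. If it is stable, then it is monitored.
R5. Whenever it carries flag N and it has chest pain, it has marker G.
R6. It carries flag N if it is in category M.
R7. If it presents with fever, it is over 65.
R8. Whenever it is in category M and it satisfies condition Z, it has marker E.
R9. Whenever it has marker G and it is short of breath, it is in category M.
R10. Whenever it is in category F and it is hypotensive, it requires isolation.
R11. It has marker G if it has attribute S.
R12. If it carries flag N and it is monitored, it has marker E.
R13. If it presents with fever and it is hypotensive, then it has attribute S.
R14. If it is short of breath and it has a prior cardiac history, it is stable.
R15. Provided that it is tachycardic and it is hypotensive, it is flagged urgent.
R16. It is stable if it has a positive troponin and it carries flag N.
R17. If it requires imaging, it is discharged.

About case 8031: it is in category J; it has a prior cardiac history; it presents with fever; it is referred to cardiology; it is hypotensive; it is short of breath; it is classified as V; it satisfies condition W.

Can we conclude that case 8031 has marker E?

By R13 (it presents with fever, it is hypotensive): it has attribute S.
By R14 (it is short of breath, it has a prior cardiac history): it is stable.
By R4 (it is stable): it is monitored.
By R11 (it has attribute S): it has marker G.
By R9 (it has marker G, it is short of breath): it is in category M.
By R6 (it is in category M): it carries flag N.
By R12 (it carries flag N, it is monitored): it has marker E.

Yes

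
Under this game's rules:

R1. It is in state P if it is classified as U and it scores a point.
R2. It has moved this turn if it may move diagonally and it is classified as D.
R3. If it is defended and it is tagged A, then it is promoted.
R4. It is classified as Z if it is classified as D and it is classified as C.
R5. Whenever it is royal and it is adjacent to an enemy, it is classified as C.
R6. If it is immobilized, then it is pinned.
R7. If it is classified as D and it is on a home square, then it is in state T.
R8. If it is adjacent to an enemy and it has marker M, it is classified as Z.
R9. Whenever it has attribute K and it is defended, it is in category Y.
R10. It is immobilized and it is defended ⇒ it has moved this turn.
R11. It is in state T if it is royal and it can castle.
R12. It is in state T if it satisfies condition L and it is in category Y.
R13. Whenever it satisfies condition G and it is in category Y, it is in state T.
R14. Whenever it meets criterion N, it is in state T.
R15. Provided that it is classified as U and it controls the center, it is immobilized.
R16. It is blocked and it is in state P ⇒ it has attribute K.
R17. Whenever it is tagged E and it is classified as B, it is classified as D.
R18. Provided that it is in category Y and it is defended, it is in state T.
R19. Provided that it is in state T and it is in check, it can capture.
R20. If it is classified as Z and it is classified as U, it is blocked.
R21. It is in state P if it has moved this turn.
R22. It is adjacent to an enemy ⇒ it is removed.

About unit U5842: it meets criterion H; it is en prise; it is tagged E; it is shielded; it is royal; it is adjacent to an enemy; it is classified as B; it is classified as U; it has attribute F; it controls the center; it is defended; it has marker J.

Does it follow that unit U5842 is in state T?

Yes

By R5 (it is royal, it is adjacent to an enemy): it is classified as C.
By R15 (it is classified as U, it controls the center): it is immobilized.
By R17 (it is tagged E, it is classified as B): it is classified as D.
By R4 (it is classified as D, it is classified as C): it is classified as Z.
By R10 (it is immobilized, it is defended): it has moved this turn.
By R20 (it is classified as Z, it is classified as U): it is blocked.
By R21 (it has moved this turn): it is in state P.
By R16 (it is blocked, it is in state P): it has attribute K.
By R9 (it has attribute K, it is defended): it is in category Y.
By R18 (it is in category Y, it is defended): it is in state T.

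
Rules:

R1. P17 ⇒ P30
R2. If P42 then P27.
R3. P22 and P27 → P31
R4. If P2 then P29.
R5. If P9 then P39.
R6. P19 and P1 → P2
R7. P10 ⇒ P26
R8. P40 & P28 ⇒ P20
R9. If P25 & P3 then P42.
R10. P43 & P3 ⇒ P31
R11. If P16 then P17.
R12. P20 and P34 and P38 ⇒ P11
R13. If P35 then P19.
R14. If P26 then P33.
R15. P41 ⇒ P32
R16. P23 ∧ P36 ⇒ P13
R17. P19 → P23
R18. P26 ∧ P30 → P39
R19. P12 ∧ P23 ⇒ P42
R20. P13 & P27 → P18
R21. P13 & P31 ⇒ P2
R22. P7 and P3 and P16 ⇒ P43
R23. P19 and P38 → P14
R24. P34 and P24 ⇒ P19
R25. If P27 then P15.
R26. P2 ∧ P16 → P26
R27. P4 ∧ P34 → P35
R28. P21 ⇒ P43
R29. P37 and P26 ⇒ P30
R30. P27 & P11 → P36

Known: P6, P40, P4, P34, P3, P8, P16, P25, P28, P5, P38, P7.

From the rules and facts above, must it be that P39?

Yes

P20  (by R8: P40, P28)
P42  (by R9: P25, P3)
P17  (by R11: P16)
P11  (by R12: P20, P34, P38)
P43  (by R22: P7, P3, P16)
P35  (by R27: P4, P34)
P30  (by R1: P17)
P27  (by R2: P42)
P31  (by R10: P43, P3)
P19  (by R13: P35)
P23  (by R17: P19)
P36  (by R30: P27, P11)
P13  (by R16: P23, P36)
P2  (by R21: P13, P31)
P26  (by R26: P2, P16)
P39  (by R18: P26, P30)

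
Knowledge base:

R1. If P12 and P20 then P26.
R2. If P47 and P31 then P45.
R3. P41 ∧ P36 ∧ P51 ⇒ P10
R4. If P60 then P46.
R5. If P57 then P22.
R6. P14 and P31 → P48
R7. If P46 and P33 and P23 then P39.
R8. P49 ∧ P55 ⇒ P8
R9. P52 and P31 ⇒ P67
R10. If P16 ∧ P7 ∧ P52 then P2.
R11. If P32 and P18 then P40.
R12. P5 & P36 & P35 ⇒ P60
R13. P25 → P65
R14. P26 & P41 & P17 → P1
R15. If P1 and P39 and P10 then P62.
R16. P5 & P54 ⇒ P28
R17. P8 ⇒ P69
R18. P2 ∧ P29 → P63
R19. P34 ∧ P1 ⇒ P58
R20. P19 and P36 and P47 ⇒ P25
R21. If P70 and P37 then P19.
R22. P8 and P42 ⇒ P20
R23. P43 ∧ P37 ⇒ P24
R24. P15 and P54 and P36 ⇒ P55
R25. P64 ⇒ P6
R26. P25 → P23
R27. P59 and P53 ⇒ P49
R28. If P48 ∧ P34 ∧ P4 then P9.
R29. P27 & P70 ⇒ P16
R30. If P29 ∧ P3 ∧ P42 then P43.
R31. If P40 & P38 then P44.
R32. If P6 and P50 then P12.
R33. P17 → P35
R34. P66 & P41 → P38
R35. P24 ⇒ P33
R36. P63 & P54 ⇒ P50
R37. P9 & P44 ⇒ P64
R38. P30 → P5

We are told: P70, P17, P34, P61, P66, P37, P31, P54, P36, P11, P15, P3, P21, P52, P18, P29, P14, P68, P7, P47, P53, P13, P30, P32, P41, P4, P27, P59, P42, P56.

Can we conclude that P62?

No

Forward chaining from the given facts derives: P45, P48, P67, P40, P19, P55, P49, P9, P16, P43, P35, P38, P5, P8, P2, P60, P28, P69, P63, P25, P20, P24, P23, P44, P33, P50, P64, P46, P39, P65, P6, P12, P26, P1, P58.
The only rule concluding P62 is R15, which needs P10; that is never established.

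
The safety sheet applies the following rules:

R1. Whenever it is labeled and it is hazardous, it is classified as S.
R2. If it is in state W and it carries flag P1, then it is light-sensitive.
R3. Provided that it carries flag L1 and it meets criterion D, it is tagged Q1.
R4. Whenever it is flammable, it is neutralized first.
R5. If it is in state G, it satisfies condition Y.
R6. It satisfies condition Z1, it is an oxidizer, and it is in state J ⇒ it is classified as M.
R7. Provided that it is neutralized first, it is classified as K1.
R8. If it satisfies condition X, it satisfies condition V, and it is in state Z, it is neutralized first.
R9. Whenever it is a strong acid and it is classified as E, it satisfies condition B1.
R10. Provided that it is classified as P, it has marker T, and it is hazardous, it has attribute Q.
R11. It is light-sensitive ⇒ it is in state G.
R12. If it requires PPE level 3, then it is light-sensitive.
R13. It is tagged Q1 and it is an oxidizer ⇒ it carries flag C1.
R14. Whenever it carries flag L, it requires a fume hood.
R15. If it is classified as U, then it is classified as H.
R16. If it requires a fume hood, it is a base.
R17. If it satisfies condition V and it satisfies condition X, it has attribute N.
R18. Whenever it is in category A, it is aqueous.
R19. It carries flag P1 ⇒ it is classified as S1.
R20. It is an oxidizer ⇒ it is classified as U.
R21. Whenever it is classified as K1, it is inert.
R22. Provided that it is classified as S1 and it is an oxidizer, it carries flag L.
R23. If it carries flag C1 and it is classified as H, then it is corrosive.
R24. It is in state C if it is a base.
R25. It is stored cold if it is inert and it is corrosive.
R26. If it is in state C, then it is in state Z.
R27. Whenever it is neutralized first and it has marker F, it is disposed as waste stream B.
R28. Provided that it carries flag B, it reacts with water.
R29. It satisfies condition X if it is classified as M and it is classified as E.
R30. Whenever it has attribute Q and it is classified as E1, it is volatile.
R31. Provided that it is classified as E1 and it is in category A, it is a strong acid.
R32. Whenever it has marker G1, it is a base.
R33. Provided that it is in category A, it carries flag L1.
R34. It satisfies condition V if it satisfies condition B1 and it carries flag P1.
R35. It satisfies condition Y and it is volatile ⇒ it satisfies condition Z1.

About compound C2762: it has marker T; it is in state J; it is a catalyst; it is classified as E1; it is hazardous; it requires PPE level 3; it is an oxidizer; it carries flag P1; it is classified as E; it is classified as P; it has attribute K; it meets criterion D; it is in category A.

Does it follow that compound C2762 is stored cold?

By R10 (it is classified as P, it has marker T, it is hazardous): it has attribute Q.
By R12 (it requires PPE level 3): it is light-sensitive.
By R19 (it carries flag P1): it is classified as S1.
By R20 (it is an oxidizer): it is classified as U.
By R22 (it is classified as S1, it is an oxidizer): it carries flag L.
By R30 (it has attribute Q, it is classified as E1): it is volatile.
By R31 (it is classified as E1, it is in category A): it is a strong acid.
By R33 (it is in category A): it carries flag L1.
By R3 (it carries flag L1, it meets criterion D): it is tagged Q1.
By R9 (it is a strong acid, it is classified as E): it satisfies condition B1.
By R11 (it is light-sensitive): it is in state G.
By R13 (it is tagged Q1, it is an oxidizer): it carries flag C1.
By R14 (it carries flag L): it requires a fume hood.
By R15 (it is classified as U): it is classified as H.
By R16 (it requires a fume hood): it is a base.
By R23 (it carries flag C1, it is classified as H): it is corrosive.
By R24 (it is a base): it is in state C.
By R26 (it is in state C): it is in state Z.
By R34 (it satisfies condition B1, it carries flag P1): it satisfies condition V.
By R5 (it is in state G): it satisfies condition Y.
By R35 (it satisfies condition Y, it is volatile): it satisfies condition Z1.
By R6 (it satisfies condition Z1, it is an oxidizer, it is in state J): it is classified as M.
By R29 (it is classified as M, it is classified as E): it satisfies condition X.
By R8 (it satisfies condition X, it satisfies condition V, it is in state Z): it is neutralized first.
By R7 (it is neutralized first): it is classified as K1.
By R21 (it is classified as K1): it is inert.
By R25 (it is inert, it is corrosive): it is stored cold.

Yes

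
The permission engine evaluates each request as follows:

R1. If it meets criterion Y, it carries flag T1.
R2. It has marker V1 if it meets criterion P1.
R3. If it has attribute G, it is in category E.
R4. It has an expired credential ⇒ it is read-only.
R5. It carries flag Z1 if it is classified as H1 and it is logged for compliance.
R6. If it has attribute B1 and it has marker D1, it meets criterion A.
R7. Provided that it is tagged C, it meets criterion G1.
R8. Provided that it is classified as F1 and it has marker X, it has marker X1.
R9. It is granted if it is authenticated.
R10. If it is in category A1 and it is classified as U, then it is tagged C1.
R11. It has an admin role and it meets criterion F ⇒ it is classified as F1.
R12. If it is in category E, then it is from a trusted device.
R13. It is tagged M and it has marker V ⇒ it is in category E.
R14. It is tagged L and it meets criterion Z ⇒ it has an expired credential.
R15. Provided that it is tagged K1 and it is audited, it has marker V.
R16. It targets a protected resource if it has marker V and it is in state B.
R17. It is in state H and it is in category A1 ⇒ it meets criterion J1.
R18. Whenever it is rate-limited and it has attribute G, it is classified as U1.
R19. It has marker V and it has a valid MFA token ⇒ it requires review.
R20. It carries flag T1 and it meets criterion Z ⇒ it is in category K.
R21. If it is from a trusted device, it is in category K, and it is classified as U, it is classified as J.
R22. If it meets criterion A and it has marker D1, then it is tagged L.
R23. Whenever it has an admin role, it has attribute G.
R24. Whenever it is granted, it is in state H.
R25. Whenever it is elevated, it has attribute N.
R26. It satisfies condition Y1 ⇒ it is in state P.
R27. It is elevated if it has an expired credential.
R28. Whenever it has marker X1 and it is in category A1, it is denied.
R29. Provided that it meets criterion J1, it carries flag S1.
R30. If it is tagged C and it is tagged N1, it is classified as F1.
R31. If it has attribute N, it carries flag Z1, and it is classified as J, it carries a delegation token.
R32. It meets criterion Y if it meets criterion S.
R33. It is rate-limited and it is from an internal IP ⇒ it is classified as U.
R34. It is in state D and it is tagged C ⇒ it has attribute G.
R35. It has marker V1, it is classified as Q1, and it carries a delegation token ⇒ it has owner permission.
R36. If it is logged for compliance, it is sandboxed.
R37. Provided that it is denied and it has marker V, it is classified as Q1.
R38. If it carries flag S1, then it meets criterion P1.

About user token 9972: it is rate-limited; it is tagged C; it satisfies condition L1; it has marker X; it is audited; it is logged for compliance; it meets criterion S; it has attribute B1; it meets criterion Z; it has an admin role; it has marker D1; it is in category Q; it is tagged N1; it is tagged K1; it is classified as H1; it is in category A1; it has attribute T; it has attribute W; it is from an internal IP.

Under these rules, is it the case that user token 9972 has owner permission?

No

Forward chaining from the given facts derives: carries flag Z1, meets criterion A, meets criterion G1, has marker V, is tagged L, has attribute G, is classified as F1, meets criterion Y, is classified as U, is sandboxed, carries flag T1, is in category E, has marker X1, is tagged C1, is from a trusted device, has an expired credential, is classified as U1, is in category K, is classified as J, is elevated, is denied, is classified as Q1, is read-only, has attribute N, carries a delegation token.
The only rule concluding "it has owner permission" is R35, which needs "it has marker V1"; that is never established.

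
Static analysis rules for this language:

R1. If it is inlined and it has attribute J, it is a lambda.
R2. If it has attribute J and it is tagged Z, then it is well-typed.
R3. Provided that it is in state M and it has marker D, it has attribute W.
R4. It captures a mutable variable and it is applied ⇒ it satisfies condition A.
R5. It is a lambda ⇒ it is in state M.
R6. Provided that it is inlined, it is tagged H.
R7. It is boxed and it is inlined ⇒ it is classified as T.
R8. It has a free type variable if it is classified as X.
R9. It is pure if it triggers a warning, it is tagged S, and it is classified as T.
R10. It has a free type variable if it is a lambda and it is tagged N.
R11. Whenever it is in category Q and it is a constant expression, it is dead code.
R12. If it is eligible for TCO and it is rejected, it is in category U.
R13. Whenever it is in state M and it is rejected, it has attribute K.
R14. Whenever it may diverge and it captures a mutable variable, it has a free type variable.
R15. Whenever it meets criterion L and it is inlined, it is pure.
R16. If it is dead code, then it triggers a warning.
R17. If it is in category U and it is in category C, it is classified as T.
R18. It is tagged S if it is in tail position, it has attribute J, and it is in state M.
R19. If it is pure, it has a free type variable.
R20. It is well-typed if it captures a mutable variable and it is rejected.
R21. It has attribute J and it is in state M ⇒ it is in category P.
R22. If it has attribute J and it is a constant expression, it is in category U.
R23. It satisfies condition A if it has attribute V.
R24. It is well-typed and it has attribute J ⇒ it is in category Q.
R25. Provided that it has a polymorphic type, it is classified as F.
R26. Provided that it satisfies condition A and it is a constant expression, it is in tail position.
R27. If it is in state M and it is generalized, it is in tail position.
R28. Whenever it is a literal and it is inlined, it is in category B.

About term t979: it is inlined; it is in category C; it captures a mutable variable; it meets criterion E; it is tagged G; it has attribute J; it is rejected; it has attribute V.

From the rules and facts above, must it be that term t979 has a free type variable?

No

Forward chaining from the given facts derives: is a lambda, is in state M, is tagged H, has attribute K, is well-typed, is in category P, satisfies condition A, is in category Q.
Rules concluding "it has a free type variable": R8 needs "it is classified as X"; R10 needs "it is tagged N"; R14 needs "it may diverge"; R19 needs "it is pure" — none of these are established.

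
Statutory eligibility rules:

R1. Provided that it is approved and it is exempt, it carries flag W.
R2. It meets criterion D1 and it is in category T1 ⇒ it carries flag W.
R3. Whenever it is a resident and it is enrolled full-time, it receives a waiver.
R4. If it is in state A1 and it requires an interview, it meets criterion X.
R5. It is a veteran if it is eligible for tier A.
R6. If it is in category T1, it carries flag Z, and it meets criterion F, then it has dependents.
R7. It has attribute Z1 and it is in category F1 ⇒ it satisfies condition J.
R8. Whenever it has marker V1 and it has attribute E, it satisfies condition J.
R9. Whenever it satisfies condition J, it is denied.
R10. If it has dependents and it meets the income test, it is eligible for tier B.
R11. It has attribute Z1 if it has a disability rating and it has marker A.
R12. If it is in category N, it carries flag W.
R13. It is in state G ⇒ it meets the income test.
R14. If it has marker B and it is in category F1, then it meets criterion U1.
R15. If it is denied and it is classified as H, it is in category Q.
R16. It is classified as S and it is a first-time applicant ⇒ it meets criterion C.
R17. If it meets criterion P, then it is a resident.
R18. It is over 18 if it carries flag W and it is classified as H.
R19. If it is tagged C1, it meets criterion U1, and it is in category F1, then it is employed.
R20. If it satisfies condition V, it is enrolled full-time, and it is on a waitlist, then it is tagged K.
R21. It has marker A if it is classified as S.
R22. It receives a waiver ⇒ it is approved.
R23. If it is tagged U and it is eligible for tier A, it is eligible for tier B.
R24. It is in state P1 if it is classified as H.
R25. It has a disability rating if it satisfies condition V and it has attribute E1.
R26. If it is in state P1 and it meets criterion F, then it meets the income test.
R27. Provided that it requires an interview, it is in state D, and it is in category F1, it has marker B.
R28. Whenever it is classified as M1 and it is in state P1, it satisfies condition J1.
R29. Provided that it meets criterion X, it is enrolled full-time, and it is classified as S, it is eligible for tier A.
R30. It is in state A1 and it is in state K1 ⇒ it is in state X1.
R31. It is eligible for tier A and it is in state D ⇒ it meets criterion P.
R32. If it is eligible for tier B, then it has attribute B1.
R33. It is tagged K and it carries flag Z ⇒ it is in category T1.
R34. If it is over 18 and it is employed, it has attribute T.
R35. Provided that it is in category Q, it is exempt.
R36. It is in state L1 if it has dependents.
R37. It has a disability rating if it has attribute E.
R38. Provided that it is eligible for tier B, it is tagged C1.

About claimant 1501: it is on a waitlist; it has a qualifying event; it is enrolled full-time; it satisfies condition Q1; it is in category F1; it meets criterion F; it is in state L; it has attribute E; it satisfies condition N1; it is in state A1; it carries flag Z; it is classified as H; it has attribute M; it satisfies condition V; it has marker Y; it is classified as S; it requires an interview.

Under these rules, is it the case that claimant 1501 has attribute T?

Forward chaining from the given facts derives: meets criterion X, is tagged K, has marker A, is in state P1, meets the income test, is eligible for tier A, is in category T1, has a disability rating, is a veteran, has dependents, is eligible for tier B, has attribute Z1, has attribute B1, is in state L1, is tagged C1, satisfies condition J, is denied, is in category Q, is exempt.
The only rule concluding "it has attribute T" is R34, which needs "it is over 18"; that is never established.

No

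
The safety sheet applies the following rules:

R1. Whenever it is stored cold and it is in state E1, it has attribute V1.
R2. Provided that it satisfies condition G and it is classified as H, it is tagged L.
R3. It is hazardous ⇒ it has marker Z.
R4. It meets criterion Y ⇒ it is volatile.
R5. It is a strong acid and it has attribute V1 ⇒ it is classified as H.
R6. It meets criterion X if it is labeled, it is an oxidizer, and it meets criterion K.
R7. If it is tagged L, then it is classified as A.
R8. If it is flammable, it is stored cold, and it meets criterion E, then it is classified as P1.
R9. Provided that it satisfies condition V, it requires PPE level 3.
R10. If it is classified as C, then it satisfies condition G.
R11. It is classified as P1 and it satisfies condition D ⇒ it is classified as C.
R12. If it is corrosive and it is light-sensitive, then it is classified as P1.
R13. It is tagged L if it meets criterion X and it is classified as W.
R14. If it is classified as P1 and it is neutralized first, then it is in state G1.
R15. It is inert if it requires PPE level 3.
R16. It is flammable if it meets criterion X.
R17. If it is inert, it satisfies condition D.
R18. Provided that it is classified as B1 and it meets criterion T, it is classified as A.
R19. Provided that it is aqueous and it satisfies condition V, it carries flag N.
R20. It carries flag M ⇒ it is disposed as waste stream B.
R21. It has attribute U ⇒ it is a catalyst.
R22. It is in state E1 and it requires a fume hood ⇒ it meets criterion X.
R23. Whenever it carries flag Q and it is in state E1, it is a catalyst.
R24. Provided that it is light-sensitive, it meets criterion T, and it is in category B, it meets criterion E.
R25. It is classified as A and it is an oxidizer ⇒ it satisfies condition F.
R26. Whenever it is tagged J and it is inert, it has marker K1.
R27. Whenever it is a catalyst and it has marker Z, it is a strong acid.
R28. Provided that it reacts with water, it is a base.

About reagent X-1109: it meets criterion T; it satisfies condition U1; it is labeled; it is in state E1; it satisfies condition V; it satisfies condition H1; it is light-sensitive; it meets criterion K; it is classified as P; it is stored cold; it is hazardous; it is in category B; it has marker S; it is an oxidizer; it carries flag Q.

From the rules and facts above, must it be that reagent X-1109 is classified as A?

Yes

By R1 (it is stored cold, it is in state E1): it has attribute V1.
By R3 (it is hazardous): it has marker Z.
By R6 (it is labeled, it is an oxidizer, it meets criterion K): it meets criterion X.
By R9 (it satisfies condition V): it requires PPE level 3.
By R15 (it requires PPE level 3): it is inert.
By R16 (it meets criterion X): it is flammable.
By R17 (it is inert): it satisfies condition D.
By R23 (it carries flag Q, it is in state E1): it is a catalyst.
By R24 (it is light-sensitive, it meets criterion T, it is in category B): it meets criterion E.
By R27 (it is a catalyst, it has marker Z): it is a strong acid.
By R5 (it is a strong acid, it has attribute V1): it is classified as H.
By R8 (it is flammable, it is stored cold, it meets criterion E): it is classified as P1.
By R11 (it is classified as P1, it satisfies condition D): it is classified as C.
By R10 (it is classified as C): it satisfies condition G.
By R2 (it satisfies condition G, it is classified as H): it is tagged L.
By R7 (it is tagged L): it is classified as A.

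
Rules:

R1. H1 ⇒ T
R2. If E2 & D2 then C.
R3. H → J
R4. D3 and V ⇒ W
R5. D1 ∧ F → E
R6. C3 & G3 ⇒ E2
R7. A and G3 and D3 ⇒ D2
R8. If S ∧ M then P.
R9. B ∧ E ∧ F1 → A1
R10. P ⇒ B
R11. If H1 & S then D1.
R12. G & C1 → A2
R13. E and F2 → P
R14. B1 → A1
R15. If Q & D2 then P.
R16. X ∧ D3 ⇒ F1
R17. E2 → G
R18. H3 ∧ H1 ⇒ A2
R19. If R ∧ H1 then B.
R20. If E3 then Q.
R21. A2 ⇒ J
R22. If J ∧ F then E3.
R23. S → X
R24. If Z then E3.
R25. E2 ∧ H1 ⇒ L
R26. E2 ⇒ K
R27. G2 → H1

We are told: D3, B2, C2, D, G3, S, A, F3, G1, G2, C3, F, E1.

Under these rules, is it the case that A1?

Forward chaining from the given facts derives: E2, D2, G, X, K, H1, T, C, D1, F1, L, E.
Rules concluding A1: R9 needs B; R14 needs B1 — none of these are established.

No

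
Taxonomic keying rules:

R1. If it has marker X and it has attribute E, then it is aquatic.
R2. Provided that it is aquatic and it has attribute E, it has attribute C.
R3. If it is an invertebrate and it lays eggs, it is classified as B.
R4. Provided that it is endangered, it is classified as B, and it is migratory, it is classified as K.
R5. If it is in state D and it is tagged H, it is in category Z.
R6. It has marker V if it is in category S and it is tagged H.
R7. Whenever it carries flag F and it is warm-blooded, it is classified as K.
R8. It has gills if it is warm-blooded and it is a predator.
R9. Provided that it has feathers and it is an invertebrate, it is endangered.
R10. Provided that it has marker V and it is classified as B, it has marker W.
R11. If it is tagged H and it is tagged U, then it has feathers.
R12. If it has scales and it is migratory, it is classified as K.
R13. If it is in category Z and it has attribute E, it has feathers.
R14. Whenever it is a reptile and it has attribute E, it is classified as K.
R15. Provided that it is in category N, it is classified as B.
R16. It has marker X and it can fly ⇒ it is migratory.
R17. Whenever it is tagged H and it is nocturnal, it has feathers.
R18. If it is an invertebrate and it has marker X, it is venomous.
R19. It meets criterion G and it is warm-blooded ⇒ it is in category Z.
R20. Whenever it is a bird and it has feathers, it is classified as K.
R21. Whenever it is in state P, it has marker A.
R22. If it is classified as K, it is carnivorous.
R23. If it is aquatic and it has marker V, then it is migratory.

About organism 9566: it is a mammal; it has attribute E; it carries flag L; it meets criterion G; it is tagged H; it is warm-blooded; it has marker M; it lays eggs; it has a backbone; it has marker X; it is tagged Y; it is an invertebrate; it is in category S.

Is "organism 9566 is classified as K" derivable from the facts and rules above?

Yes

By R1 (it has marker X, it has attribute E): it is aquatic.
By R3 (it is an invertebrate, it lays eggs): it is classified as B.
By R6 (it is in category S, it is tagged H): it has marker V.
By R19 (it meets criterion G, it is warm-blooded): it is in category Z.
By R23 (it is aquatic, it has marker V): it is migratory.
By R13 (it is in category Z, it has attribute E): it has feathers.
By R9 (it has feathers, it is an invertebrate): it is endangered.
By R4 (it is endangered, it is classified as B, it is migratory): it is classified as K.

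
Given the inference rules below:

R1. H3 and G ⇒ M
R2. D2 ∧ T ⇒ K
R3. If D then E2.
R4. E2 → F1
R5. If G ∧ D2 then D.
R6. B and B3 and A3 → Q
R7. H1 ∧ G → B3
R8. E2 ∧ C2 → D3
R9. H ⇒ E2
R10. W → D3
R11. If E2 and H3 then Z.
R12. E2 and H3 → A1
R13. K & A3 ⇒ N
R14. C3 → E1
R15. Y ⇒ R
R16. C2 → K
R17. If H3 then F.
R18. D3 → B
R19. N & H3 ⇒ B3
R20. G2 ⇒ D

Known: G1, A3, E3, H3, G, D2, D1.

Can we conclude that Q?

Forward chaining from the given facts derives: M, D, F, E2, F1, Z, A1.
The only rule concluding Q is R6, which needs B; that is never established.

No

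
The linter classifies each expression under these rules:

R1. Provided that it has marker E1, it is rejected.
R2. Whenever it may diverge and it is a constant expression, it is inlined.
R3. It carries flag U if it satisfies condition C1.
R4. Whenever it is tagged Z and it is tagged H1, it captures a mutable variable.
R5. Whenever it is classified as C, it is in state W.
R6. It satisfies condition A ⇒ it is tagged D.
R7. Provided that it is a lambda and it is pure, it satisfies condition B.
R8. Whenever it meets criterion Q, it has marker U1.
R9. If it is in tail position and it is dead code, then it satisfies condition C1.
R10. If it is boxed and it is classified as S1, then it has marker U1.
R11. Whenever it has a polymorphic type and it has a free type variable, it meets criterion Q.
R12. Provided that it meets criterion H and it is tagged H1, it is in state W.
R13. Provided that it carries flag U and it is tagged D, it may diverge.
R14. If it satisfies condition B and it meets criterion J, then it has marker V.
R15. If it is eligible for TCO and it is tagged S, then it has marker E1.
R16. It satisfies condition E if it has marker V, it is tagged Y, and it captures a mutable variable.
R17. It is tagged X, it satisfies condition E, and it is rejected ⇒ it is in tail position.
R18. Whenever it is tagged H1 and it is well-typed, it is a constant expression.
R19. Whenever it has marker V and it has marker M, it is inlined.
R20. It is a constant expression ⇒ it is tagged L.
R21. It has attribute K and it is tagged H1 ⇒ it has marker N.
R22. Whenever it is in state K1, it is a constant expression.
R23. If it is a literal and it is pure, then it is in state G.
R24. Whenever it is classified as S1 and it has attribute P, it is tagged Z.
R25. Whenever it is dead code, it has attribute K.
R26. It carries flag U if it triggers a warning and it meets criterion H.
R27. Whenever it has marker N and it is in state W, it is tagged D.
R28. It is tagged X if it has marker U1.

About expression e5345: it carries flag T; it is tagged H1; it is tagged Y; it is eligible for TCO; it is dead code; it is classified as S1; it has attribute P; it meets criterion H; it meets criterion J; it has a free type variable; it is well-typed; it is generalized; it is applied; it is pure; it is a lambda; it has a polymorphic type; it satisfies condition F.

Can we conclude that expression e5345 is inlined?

Forward chaining from the given facts derives: satisfies condition B, meets criterion Q, is in state W, has marker V, is a constant expression, is tagged L, is tagged Z, has attribute K, captures a mutable variable, has marker U1, satisfies condition E, has marker N, is tagged D, is tagged X.
Rules concluding "it is inlined": R2 needs "it may diverge"; R19 needs "it has marker M" — none of these are established.

No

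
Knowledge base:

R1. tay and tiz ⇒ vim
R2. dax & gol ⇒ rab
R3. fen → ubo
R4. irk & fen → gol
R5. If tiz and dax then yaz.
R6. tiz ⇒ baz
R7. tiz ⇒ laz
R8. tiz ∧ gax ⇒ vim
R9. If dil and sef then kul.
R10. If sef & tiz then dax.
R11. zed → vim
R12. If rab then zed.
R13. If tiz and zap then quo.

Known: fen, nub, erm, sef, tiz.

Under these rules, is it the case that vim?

Forward chaining from the given facts derives: ubo, baz, laz, dax, yaz.
Rules concluding vim: R1 needs tay; R8 needs gax; R11 needs zed — none of these are established.

No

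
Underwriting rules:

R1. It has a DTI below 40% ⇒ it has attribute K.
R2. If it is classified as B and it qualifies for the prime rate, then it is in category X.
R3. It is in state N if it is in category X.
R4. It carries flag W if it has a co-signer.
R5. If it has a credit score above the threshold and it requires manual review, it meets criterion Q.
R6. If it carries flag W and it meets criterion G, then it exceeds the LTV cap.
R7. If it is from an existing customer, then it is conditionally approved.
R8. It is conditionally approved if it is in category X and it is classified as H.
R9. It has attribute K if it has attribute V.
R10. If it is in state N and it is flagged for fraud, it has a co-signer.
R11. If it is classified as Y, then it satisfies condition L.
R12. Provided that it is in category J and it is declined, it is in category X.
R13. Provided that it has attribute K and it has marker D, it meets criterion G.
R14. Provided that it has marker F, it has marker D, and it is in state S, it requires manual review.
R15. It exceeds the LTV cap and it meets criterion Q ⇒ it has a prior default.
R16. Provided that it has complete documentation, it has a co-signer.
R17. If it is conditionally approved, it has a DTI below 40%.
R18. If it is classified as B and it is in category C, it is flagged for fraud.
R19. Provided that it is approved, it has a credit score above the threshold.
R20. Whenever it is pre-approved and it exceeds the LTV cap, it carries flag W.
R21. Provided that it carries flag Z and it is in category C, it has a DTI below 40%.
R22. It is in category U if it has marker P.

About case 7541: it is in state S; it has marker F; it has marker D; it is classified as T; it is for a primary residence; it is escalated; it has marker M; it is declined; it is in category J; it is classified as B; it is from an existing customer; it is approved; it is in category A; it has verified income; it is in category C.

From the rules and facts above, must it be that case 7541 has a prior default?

Yes

By R7 (it is from an existing customer): it is conditionally approved.
By R12 (it is in category J, it is declined): it is in category X.
By R14 (it has marker F, it has marker D, it is in state S): it requires manual review.
By R17 (it is conditionally approved): it has a DTI below 40%.
By R18 (it is classified as B, it is in category C): it is flagged for fraud.
By R19 (it is approved): it has a credit score above the threshold.
By R1 (it has a DTI below 40%): it has attribute K.
By R3 (it is in category X): it is in state N.
By R5 (it has a credit score above the threshold, it requires manual review): it meets criterion Q.
By R10 (it is in state N, it is flagged for fraud): it has a co-signer.
By R13 (it has attribute K, it has marker D): it meets criterion G.
By R4 (it has a co-signer): it carries flag W.
By R6 (it carries flag W, it meets criterion G): it exceeds the LTV cap.
By R15 (it exceeds the LTV cap, it meets criterion Q): it has a prior default.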